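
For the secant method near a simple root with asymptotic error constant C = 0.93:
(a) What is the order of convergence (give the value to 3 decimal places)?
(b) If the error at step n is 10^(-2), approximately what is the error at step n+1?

(a) Secant method has superlinear convergence with order φ = (1+√5)/2 ≈ 1.618.
    This means |e_{n+1}| ≈ C|e_n|^1.618.

(b) With |e_n| = 10^(-2) and C = 0.93:
    |e_{n+1}| ≈ 0.93 × (10^(-2))^1.618 = 0.93 × 10^(-3.24)

(a) ≈ 1.618 (golden ratio); (b) |e_{n+1}| ≈ 5.400e-04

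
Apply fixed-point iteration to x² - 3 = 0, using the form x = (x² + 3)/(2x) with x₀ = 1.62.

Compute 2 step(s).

Equation: x² - 3 = 0
Fixed-point form: x = (x² + 3)/(2x)
x₀ = 1.62

x_1 = g(1.620000) = 1.735926
x_2 = g(1.735926) = 1.732055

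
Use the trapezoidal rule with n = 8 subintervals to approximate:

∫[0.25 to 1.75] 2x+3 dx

f(x) = 2x+3
a = 0.25, b = 1.75, n = 8
h = (b - a)/n = 0.187500

Trapezoidal rule: (h/2)[f(x₀) + 2f(x₁) + 2f(x₂) + ... + f(xₙ)]

x_0 = 0.2500, f(x_0) = 3.500000, coefficient = 1
x_1 = 0.4375, f(x_1) = 3.875000, coefficient = 2
x_2 = 0.6250, f(x_2) = 4.250000, coefficient = 2
x_3 = 0.8125, f(x_3) = 4.625000, coefficient = 2
x_4 = 1.0000, f(x_4) = 5.000000, coefficient = 2
x_5 = 1.1875, f(x_5) = 5.375000, coefficient = 2
x_6 = 1.3750, f(x_6) = 5.750000, coefficient = 2
x_7 = 1.5625, f(x_7) = 6.125000, coefficient = 2
x_8 = 1.7500, f(x_8) = 6.500000, coefficient = 1

I ≈ (0.187500/2) × 80.000000 = 7.500000
Exact value: 7.500000
Error: 0.000000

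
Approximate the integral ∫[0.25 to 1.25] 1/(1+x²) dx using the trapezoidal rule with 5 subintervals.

f(x) = 1/(1+x²)
a = 0.25, b = 1.25, n = 5
h = (b - a)/n = 0.200000

Trapezoidal rule: (h/2)[f(x₀) + 2f(x₁) + 2f(x₂) + ... + f(xₙ)]

x_0 = 0.2500, f(x_0) = 0.941176, coefficient = 1
x_1 = 0.4500, f(x_1) = 0.831601, coefficient = 2
x_2 = 0.6500, f(x_2) = 0.702988, coefficient = 2
x_3 = 0.8500, f(x_3) = 0.580552, coefficient = 2
x_4 = 1.0500, f(x_4) = 0.475624, coefficient = 2
x_5 = 1.2500, f(x_5) = 0.390244, coefficient = 1

I ≈ (0.200000/2) × 6.512949 = 0.651295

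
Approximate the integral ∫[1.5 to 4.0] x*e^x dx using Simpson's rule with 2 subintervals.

f(x) = x*e^x
a = 1.5, b = 4.0, n = 2
h = (b - a)/n = 1.250000

Simpson's rule: (h/3)[f(x₀) + 4f(x₁) + 2f(x₂) + ... + f(xₙ)]

x_0 = 1.5000, f(x_0) = 6.722534, coefficient = 1
x_1 = 2.7500, f(x_1) = 43.017238, coefficient = 4
x_2 = 4.0000, f(x_2) = 218.392600, coefficient = 1

I ≈ (1.250000/3) × 397.184084 = 165.493369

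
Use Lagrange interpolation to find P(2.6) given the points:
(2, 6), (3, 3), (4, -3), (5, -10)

Lagrange interpolation formula:
P(x) = Σ yᵢ × Lᵢ(x)
where Lᵢ(x) = Π_{j≠i} (x - xⱼ)/(xᵢ - xⱼ)

L_0(2.6) = (2.6 - 3)/(2 - 3) × (2.6 - 4)/(2 - 4) × (2.6 - 5)/(2 - 5) = 0.224000
L_1(2.6) = (2.6 - 2)/(3 - 2) × (2.6 - 4)/(3 - 4) × (2.6 - 5)/(3 - 5) = 1.008000
L_2(2.6) = (2.6 - 2)/(4 - 2) × (2.6 - 3)/(4 - 3) × (2.6 - 5)/(4 - 5) = -0.288000
L_3(2.6) = (2.6 - 2)/(5 - 2) × (2.6 - 3)/(5 - 3) × (2.6 - 4)/(5 - 4) = 0.056000

P(2.6) = 6×L_0(2.6) + 3×L_1(2.6) + (-3)×L_2(2.6) + (-10)×L_3(2.6)
P(2.6) = 4.672000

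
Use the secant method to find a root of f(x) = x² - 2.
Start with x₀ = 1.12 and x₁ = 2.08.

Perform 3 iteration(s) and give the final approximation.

f(x) = x² - 2
x₀ = 1.12, x₁ = 2.08

Secant formula: x_{n+1} = x_n - f(x_n)(x_n - x_{n-1})/(f(x_n) - f(x_{n-1}))

Iteration 1:
  f(1.120000) = -0.745600
  f(2.080000) = 2.326400
  x_2 = 2.080000 - 2.326400×(2.080000 - 1.120000)/(2.326400 - (-0.745600))
       = 1.353000
Iteration 2:
  f(2.080000) = 2.326400
  f(1.353000) = -0.169391
  x_3 = 1.353000 - (-0.169391)×(1.353000 - 2.080000)/(-0.169391 - 2.326400)
       = 1.402342
Iteration 3:
  f(1.353000) = -0.169391
  f(1.402342) = -0.033437
  x_4 = 1.402342 - (-0.033437)×(1.402342 - 1.353000)/(-0.033437 - (-0.169391))
       = 1.414477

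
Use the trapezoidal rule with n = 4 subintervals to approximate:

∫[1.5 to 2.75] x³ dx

f(x) = x³
a = 1.5, b = 2.75, n = 4
h = (b - a)/n = 0.312500

Trapezoidal rule: (h/2)[f(x₀) + 2f(x₁) + 2f(x₂) + ... + f(xₙ)]

x_0 = 1.5000, f(x_0) = 3.375000, coefficient = 1
x_1 = 1.8125, f(x_1) = 5.954346, coefficient = 2
x_2 = 2.1250, f(x_2) = 9.595703, coefficient = 2
x_3 = 2.4375, f(x_3) = 14.482178, coefficient = 2
x_4 = 2.7500, f(x_4) = 20.796875, coefficient = 1

I ≈ (0.312500/2) × 84.236328 = 13.161926
Exact value: 13.032227
Error: 0.129700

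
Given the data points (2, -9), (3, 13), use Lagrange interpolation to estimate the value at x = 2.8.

Lagrange interpolation formula:
P(x) = Σ yᵢ × Lᵢ(x)
where Lᵢ(x) = Π_{j≠i} (x - xⱼ)/(xᵢ - xⱼ)

L_0(2.8) = (2.8 - 3)/(2 - 3) = 0.200000
L_1(2.8) = (2.8 - 2)/(3 - 2) = 0.800000

P(2.8) = (-9)×L_0(2.8) + 13×L_1(2.8)
P(2.8) = 8.600000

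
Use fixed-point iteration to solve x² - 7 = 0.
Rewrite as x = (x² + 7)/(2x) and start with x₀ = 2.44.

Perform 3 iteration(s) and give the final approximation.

Equation: x² - 7 = 0
Fixed-point form: x = (x² + 7)/(2x)
x₀ = 2.44

x_1 = g(2.440000) = 2.654426
x_2 = g(2.654426) = 2.645765
x_3 = g(2.645765) = 2.645751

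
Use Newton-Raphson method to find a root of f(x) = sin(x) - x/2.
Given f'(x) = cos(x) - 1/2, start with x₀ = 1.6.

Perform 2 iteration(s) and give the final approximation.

f(x) = sin(x) - x/2
f'(x) = cos(x) - 1/2
x₀ = 1.6

Newton-Raphson formula: x_{n+1} = x_n - f(x_n)/f'(x_n)

Iteration 1:
  f(1.600000) = 0.199574
  f'(1.600000) = -0.529200
  x_1 = 1.600000 - 0.199574/(-0.529200) = 1.977124
Iteration 2:
  f(1.977124) = -0.069983
  f'(1.977124) = -0.895238
  x_2 = 1.977124 - (-0.069983)/(-0.895238) = 1.898951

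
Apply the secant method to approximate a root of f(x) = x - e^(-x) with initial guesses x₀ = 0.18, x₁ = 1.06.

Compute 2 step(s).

f(x) = x - e^(-x)
x₀ = 0.18, x₁ = 1.06

Secant formula: x_{n+1} = x_n - f(x_n)(x_n - x_{n-1})/(f(x_n) - f(x_{n-1}))

Iteration 1:
  f(0.180000) = -0.655270
  f(1.060000) = 0.713544
  x_2 = 1.060000 - 0.713544×(1.060000 - 0.180000)/(0.713544 - (-0.655270))
       = 0.601268
Iteration 2:
  f(1.060000) = 0.713544
  f(0.601268) = 0.053152
  x_3 = 0.601268 - 0.053152×(0.601268 - 1.060000)/(0.053152 - 0.713544)
       = 0.564347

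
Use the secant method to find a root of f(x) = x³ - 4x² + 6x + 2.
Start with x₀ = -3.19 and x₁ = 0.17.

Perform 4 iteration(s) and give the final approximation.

f(x) = x³ - 4x² + 6x + 2
x₀ = -3.19, x₁ = 0.17

Secant formula: x_{n+1} = x_n - f(x_n)(x_n - x_{n-1})/(f(x_n) - f(x_{n-1}))

Iteration 1:
  f(-3.190000) = -90.306159
  f(0.170000) = 2.909313
  x_2 = 0.170000 - 2.909313×(0.170000 - (-3.190000))/(2.909313 - (-90.306159))
       = 0.065132
Iteration 2:
  f(0.170000) = 2.909313
  f(0.065132) = 2.374101
  x_3 = 0.065132 - 2.374101×(0.065132 - 0.170000)/(2.374101 - 2.909313)
       = -0.400042
Iteration 3:
  f(0.065132) = 2.374101
  f(-0.400042) = -1.104403
  x_4 = -0.400042 - (-1.104403)×(-0.400042 - 0.065132)/(-1.104403 - 2.374101)
       = -0.252352
Iteration 4:
  f(-0.400042) = -1.104403
  f(-0.252352) = 0.215093
  x_5 = -0.252352 - 0.215093×(-0.252352 - (-0.400042))/(0.215093 - (-1.104403))
       = -0.276427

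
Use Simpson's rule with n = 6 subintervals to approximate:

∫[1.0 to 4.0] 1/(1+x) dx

f(x) = 1/(1+x)
a = 1.0, b = 4.0, n = 6
h = (b - a)/n = 0.500000

Simpson's rule: (h/3)[f(x₀) + 4f(x₁) + 2f(x₂) + ... + f(xₙ)]

x_0 = 1.0000, f(x_0) = 0.500000, coefficient = 1
x_1 = 1.5000, f(x_1) = 0.400000, coefficient = 4
x_2 = 2.0000, f(x_2) = 0.333333, coefficient = 2
x_3 = 2.5000, f(x_3) = 0.285714, coefficient = 4
x_4 = 3.0000, f(x_4) = 0.250000, coefficient = 2
x_5 = 3.5000, f(x_5) = 0.222222, coefficient = 4
x_6 = 4.0000, f(x_6) = 0.200000, coefficient = 1

I ≈ (0.500000/3) × 5.498413 = 0.916402
Exact value: 0.916291
Error: 0.000111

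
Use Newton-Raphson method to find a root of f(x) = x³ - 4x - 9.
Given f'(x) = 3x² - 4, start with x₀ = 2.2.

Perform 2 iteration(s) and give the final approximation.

f(x) = x³ - 4x - 9
f'(x) = 3x² - 4
x₀ = 2.2

Newton-Raphson formula: x_{n+1} = x_n - f(x_n)/f'(x_n)

Iteration 1:
  f(2.200000) = -7.152000
  f'(2.200000) = 10.520000
  x_1 = 2.200000 - (-7.152000)/10.520000 = 2.879848
Iteration 2:
  f(2.879848) = 3.364696
  f'(2.879848) = 20.880572
  x_2 = 2.879848 - 3.364696/20.880572 = 2.718708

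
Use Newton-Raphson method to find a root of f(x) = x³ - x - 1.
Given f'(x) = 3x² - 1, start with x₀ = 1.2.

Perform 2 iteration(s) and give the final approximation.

f(x) = x³ - x - 1
f'(x) = 3x² - 1
x₀ = 1.2

Newton-Raphson formula: x_{n+1} = x_n - f(x_n)/f'(x_n)

Iteration 1:
  f(1.200000) = -0.472000
  f'(1.200000) = 3.320000
  x_1 = 1.200000 - (-0.472000)/3.320000 = 1.342169
Iteration 2:
  f(1.342169) = 0.075636
  f'(1.342169) = 4.404250
  x_2 = 1.342169 - 0.075636/4.404250 = 1.324995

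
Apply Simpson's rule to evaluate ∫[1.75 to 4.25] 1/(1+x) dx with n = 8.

f(x) = 1/(1+x)
a = 1.75, b = 4.25, n = 8
h = (b - a)/n = 0.312500

Simpson's rule: (h/3)[f(x₀) + 4f(x₁) + 2f(x₂) + ... + f(xₙ)]

x_0 = 1.7500, f(x_0) = 0.363636, coefficient = 1
x_1 = 2.0625, f(x_1) = 0.326531, coefficient = 4
x_2 = 2.3750, f(x_2) = 0.296296, coefficient = 2
x_3 = 2.6875, f(x_3) = 0.271186, coefficient = 4
x_4 = 3.0000, f(x_4) = 0.250000, coefficient = 2
x_5 = 3.3125, f(x_5) = 0.231884, coefficient = 4
x_6 = 3.6250, f(x_6) = 0.216216, coefficient = 2
x_7 = 3.9375, f(x_7) = 0.202532, coefficient = 4
x_8 = 4.2500, f(x_8) = 0.190476, coefficient = 1

I ≈ (0.312500/3) × 6.207669 = 0.646632
Exact value: 0.646627
Error: 0.000005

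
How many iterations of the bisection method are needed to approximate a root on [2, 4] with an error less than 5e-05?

We need (b-a)/2^n ≤ 5e-05
(4 - 2)/2^n ≤ 5e-05
2/2^n ≤ 5e-05
2^n ≥ 40000
n ≥ log₂(40000) = 15.29
n ≥ 16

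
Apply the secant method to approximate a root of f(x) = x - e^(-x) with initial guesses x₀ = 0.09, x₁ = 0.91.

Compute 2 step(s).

f(x) = x - e^(-x)
x₀ = 0.09, x₁ = 0.91

Secant formula: x_{n+1} = x_n - f(x_n)(x_n - x_{n-1})/(f(x_n) - f(x_{n-1}))

Iteration 1:
  f(0.090000) = -0.823931
  f(0.910000) = 0.507476
  x_2 = 0.910000 - 0.507476×(0.910000 - 0.090000)/(0.507476 - (-0.823931))
       = 0.597451
Iteration 2:
  f(0.910000) = 0.507476
  f(0.597451) = 0.047238
  x_3 = 0.597451 - 0.047238×(0.597451 - 0.910000)/(0.047238 - 0.507476)
       = 0.565371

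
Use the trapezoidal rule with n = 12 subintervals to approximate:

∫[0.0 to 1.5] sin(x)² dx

f(x) = sin(x)²
a = 0.0, b = 1.5, n = 12
h = (b - a)/n = 0.125000

Trapezoidal rule: (h/2)[f(x₀) + 2f(x₁) + 2f(x₂) + ... + f(xₙ)]

x_0 = 0.0000, f(x_0) = 0.000000, coefficient = 1
x_1 = 0.1250, f(x_1) = 0.015544, coefficient = 2
x_2 = 0.2500, f(x_2) = 0.061209, coefficient = 2
x_3 = 0.3750, f(x_3) = 0.134156, coefficient = 2
x_4 = 0.5000, f(x_4) = 0.229849, coefficient = 2
x_5 = 0.6250, f(x_5) = 0.342339, coefficient = 2
x_6 = 0.7500, f(x_6) = 0.464631, coefficient = 2
x_7 = 0.8750, f(x_7) = 0.589123, coefficient = 2
x_8 = 1.0000, f(x_8) = 0.708073, coefficient = 2
x_9 = 1.1250, f(x_9) = 0.814087, coefficient = 2
x_10 = 1.2500, f(x_10) = 0.900572, coefficient = 2
x_11 = 1.3750, f(x_11) = 0.962151, coefficient = 2
x_12 = 1.5000, f(x_12) = 0.994996, coefficient = 1

I ≈ (0.125000/2) × 11.438463 = 0.714904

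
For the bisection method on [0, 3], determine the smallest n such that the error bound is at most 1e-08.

We need (b-a)/2^n ≤ 1e-08
(3 - 0)/2^n ≤ 1e-08
3/2^n ≤ 1e-08
2^n ≥ 300000000
n ≥ log₂(300000000) = 28.16
n ≥ 29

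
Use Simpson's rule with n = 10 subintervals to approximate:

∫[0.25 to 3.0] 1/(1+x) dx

f(x) = 1/(1+x)
a = 0.25, b = 3.0, n = 10
h = (b - a)/n = 0.275000

Simpson's rule: (h/3)[f(x₀) + 4f(x₁) + 2f(x₂) + ... + f(xₙ)]

x_0 = 0.2500, f(x_0) = 0.800000, coefficient = 1
x_1 = 0.5250, f(x_1) = 0.655738, coefficient = 4
x_2 = 0.8000, f(x_2) = 0.555556, coefficient = 2
x_3 = 1.0750, f(x_3) = 0.481928, coefficient = 4
x_4 = 1.3500, f(x_4) = 0.425532, coefficient = 2
x_5 = 1.6250, f(x_5) = 0.380952, coefficient = 4
x_6 = 1.9000, f(x_6) = 0.344828, coefficient = 2
x_7 = 2.1750, f(x_7) = 0.314961, coefficient = 4
x_8 = 2.4500, f(x_8) = 0.289855, coefficient = 2
x_9 = 2.7250, f(x_9) = 0.268456, coefficient = 4
x_10 = 3.0000, f(x_10) = 0.250000, coefficient = 1

I ≈ (0.275000/3) × 12.689679 = 1.163221
Exact value: 1.163151
Error: 0.000070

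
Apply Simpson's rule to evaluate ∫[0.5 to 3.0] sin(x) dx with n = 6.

f(x) = sin(x)
a = 0.5, b = 3.0, n = 6
h = (b - a)/n = 0.416667

Simpson's rule: (h/3)[f(x₀) + 4f(x₁) + 2f(x₂) + ... + f(xₙ)]

x_0 = 0.5000, f(x_0) = 0.479426, coefficient = 1
x_1 = 0.9167, f(x_1) = 0.793578, coefficient = 4
x_2 = 1.3333, f(x_2) = 0.971938, coefficient = 2
x_3 = 1.7500, f(x_3) = 0.983986, coefficient = 4
x_4 = 2.1667, f(x_4) = 0.827660, coefficient = 2
x_5 = 2.5833, f(x_5) = 0.529711, coefficient = 4
x_6 = 3.0000, f(x_6) = 0.141120, coefficient = 1

I ≈ (0.416667/3) × 13.448839 = 1.867894
Exact value: 1.867575
Error: 0.000319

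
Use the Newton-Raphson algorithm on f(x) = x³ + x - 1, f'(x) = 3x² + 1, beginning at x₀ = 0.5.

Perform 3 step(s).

f(x) = x³ + x - 1
f'(x) = 3x² + 1
x₀ = 0.5

Newton-Raphson formula: x_{n+1} = x_n - f(x_n)/f'(x_n)

Iteration 1:
  f(0.500000) = -0.375000
  f'(0.500000) = 1.750000
  x_1 = 0.500000 - (-0.375000)/1.750000 = 0.714286
Iteration 2:
  f(0.714286) = 0.078717
  f'(0.714286) = 2.530612
  x_2 = 0.714286 - 0.078717/2.530612 = 0.683180
Iteration 3:
  f(0.683180) = 0.002043
  f'(0.683180) = 2.400204
  x_3 = 0.683180 - 0.002043/2.400204 = 0.682328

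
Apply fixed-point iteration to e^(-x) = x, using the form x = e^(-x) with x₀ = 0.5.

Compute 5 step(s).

Equation: e^(-x) = x
Fixed-point form: x = e^(-x)
x₀ = 0.5

x_1 = g(0.500000) = 0.606531
x_2 = g(0.606531) = 0.545239
x_3 = g(0.545239) = 0.579703
x_4 = g(0.579703) = 0.560065
x_5 = g(0.560065) = 0.571172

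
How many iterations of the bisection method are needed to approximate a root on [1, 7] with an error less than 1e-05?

We need (b-a)/2^n ≤ 1e-05
(7 - 1)/2^n ≤ 1e-05
6/2^n ≤ 1e-05
2^n ≥ 600000
n ≥ log₂(600000) = 19.19
n ≥ 20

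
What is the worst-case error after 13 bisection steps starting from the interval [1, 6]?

Bisection error bound: |error| ≤ (b-a)/2^n
|error| ≤ (6 - 1)/2^13 = 5/2^13
|error| ≤ 0.0006103516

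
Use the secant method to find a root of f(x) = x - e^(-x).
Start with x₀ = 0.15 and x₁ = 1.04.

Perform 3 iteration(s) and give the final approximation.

f(x) = x - e^(-x)
x₀ = 0.15, x₁ = 1.04

Secant formula: x_{n+1} = x_n - f(x_n)(x_n - x_{n-1})/(f(x_n) - f(x_{n-1}))

Iteration 1:
  f(0.150000) = -0.710708
  f(1.040000) = 0.686545
  x_2 = 1.040000 - 0.686545×(1.040000 - 0.150000)/(0.686545 - (-0.710708))
       = 0.602695
Iteration 2:
  f(1.040000) = 0.686545
  f(0.602695) = 0.055361
  x_3 = 0.602695 - 0.055361×(0.602695 - 1.040000)/(0.055361 - 0.686545)
       = 0.564340
Iteration 3:
  f(0.602695) = 0.055361
  f(0.564340) = -0.004396
  x_4 = 0.564340 - (-0.004396)×(0.564340 - 0.602695)/(-0.004396 - 0.055361)
       = 0.567161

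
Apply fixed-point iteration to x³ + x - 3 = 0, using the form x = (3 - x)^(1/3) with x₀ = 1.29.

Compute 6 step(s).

Equation: x³ + x - 3 = 0
Fixed-point form: x = (3 - x)^(1/3)
x₀ = 1.29

x_1 = g(1.290000) = 1.195819
x_2 = g(1.195819) = 1.217382
x_3 = g(1.217382) = 1.212512
x_4 = g(1.212512) = 1.213615
x_5 = g(1.213615) = 1.213366
x_6 = g(1.213366) = 1.213422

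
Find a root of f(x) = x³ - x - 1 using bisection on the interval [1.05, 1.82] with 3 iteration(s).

f(x) = x³ - x - 1
Initial interval: [1.05, 1.82]

Iteration 1:
  c_1 = (1.050000 + 1.820000)/2 = 1.435000
  f(c_1) = f(1.435000) = 0.519988
  f(a) × f(c) < 0, new interval: [1.050000, 1.435000]
Iteration 2:
  c_2 = (1.050000 + 1.435000)/2 = 1.242500
  f(c_2) = f(1.242500) = -0.324321
  f(a) × f(c) ≥ 0, new interval: [1.242500, 1.435000]
Iteration 3:
  c_3 = (1.242500 + 1.435000)/2 = 1.338750
  f(c_3) = f(1.338750) = 0.060627
  f(a) × f(c) < 0, new interval: [1.242500, 1.338750]

After 3 iteration(s), the approximation is c_3 = 1.338750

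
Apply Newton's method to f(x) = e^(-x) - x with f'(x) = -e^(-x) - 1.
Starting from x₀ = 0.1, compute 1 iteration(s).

f(x) = e^(-x) - x
f'(x) = -e^(-x) - 1
x₀ = 0.1

Newton-Raphson formula: x_{n+1} = x_n - f(x_n)/f'(x_n)

Iteration 1:
  f(0.100000) = 0.804837
  f'(0.100000) = -1.904837
  x_1 = 0.100000 - 0.804837/(-1.904837) = 0.522523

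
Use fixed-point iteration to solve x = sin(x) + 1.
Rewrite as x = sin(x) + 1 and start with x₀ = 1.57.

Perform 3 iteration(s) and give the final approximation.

Equation: x = sin(x) + 1
Fixed-point form: x = sin(x) + 1
x₀ = 1.57

x_1 = g(1.570000) = 2.000000
x_2 = g(2.000000) = 1.909298
x_3 = g(1.909298) = 1.943253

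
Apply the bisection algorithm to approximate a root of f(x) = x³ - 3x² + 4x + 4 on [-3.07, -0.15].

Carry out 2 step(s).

f(x) = x³ - 3x² + 4x + 4
Initial interval: [-3.07, -0.15]

Iteration 1:
  c_1 = (-3.070000 + (-0.150000))/2 = -1.610000
  f(c_1) = f(-1.610000) = -14.389581
  f(a) × f(c) ≥ 0, new interval: [-1.610000, -0.150000]
Iteration 2:
  c_2 = (-1.610000 + (-0.150000))/2 = -0.880000
  f(c_2) = f(-0.880000) = -2.524672
  f(a) × f(c) ≥ 0, new interval: [-0.880000, -0.150000]

After 2 iteration(s), the approximation is c_2 = -0.880000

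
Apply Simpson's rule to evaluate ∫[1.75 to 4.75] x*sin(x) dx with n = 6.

f(x) = x*sin(x)
a = 1.75, b = 4.75, n = 6
h = (b - a)/n = 0.500000

Simpson's rule: (h/3)[f(x₀) + 4f(x₁) + 2f(x₂) + ... + f(xₙ)]

x_0 = 1.7500, f(x_0) = 1.721975, coefficient = 1
x_1 = 2.2500, f(x_1) = 1.750665, coefficient = 4
x_2 = 2.7500, f(x_2) = 1.049568, coefficient = 2
x_3 = 3.2500, f(x_3) = -0.351634, coefficient = 4
x_4 = 3.7500, f(x_4) = -2.143355, coefficient = 2
x_5 = 4.2500, f(x_5) = -3.803705, coefficient = 4
x_6 = 4.7500, f(x_6) = -4.746641, coefficient = 1

I ≈ (0.500000/3) × -14.830937 = -2.471823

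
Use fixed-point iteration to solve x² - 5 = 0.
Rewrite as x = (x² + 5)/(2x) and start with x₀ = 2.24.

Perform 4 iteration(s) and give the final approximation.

Equation: x² - 5 = 0
Fixed-point form: x = (x² + 5)/(2x)
x₀ = 2.24

x_1 = g(2.240000) = 2.236071
x_2 = g(2.236071) = 2.236068
x_3 = g(2.236068) = 2.236068
x_4 = g(2.236068) = 2.236068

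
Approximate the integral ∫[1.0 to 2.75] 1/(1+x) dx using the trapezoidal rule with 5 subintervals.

f(x) = 1/(1+x)
a = 1.0, b = 2.75, n = 5
h = (b - a)/n = 0.350000

Trapezoidal rule: (h/2)[f(x₀) + 2f(x₁) + 2f(x₂) + ... + f(xₙ)]

x_0 = 1.0000, f(x_0) = 0.500000, coefficient = 1
x_1 = 1.3500, f(x_1) = 0.425532, coefficient = 2
x_2 = 1.7000, f(x_2) = 0.370370, coefficient = 2
x_3 = 2.0500, f(x_3) = 0.327869, coefficient = 2
x_4 = 2.4000, f(x_4) = 0.294118, coefficient = 2
x_5 = 2.7500, f(x_5) = 0.266667, coefficient = 1

I ≈ (0.350000/2) × 3.602444 = 0.630428
Exact value: 0.628609
Error: 0.001819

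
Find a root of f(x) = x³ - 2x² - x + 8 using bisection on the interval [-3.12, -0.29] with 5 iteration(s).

f(x) = x³ - 2x² - x + 8
Initial interval: [-3.12, -0.29]

Iteration 1:
  c_1 = (-3.120000 + (-0.290000))/2 = -1.705000
  f(c_1) = f(-1.705000) = -1.065528
  f(a) × f(c) ≥ 0, new interval: [-1.705000, -0.290000]
Iteration 2:
  c_2 = (-1.705000 + (-0.290000))/2 = -0.997500
  f(c_2) = f(-0.997500) = 6.014969
  f(a) × f(c) < 0, new interval: [-1.705000, -0.997500]
Iteration 3:
  c_3 = (-1.705000 + (-0.997500))/2 = -1.351250
  f(c_3) = f(-1.351250) = 3.232281
  f(a) × f(c) < 0, new interval: [-1.705000, -1.351250]
Iteration 4:
  c_4 = (-1.705000 + (-1.351250))/2 = -1.528125
  f(c_4) = f(-1.528125) = 1.289367
  f(a) × f(c) < 0, new interval: [-1.705000, -1.528125]
Iteration 5:
  c_5 = (-1.705000 + (-1.528125))/2 = -1.616563
  f(c_5) = f(-1.616563) = 0.165493
  f(a) × f(c) < 0, new interval: [-1.705000, -1.616563]

After 5 iteration(s), the approximation is c_5 = -1.616563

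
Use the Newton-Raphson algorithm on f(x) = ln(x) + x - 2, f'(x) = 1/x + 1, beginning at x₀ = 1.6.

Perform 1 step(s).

f(x) = ln(x) + x - 2
f'(x) = 1/x + 1
x₀ = 1.6

Newton-Raphson formula: x_{n+1} = x_n - f(x_n)/f'(x_n)

Iteration 1:
  f(1.600000) = 0.070004
  f'(1.600000) = 1.625000
  x_1 = 1.600000 - 0.070004/1.625000 = 1.556921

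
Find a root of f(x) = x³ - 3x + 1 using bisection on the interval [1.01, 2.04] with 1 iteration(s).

f(x) = x³ - 3x + 1
Initial interval: [1.01, 2.04]

Iteration 1:
  c_1 = (1.010000 + 2.040000)/2 = 1.525000
  f(c_1) = f(1.525000) = -0.028422
  f(a) × f(c) ≥ 0, new interval: [1.525000, 2.040000]

After 1 iteration(s), the approximation is c_1 = 1.525000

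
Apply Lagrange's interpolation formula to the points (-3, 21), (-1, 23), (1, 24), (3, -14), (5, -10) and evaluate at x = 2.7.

Lagrange interpolation formula:
P(x) = Σ yᵢ × Lᵢ(x)
where Lᵢ(x) = Π_{j≠i} (x - xⱼ)/(xᵢ - xⱼ)

L_0(2.7) = (2.7 - (-1))/(-3 - (-1)) × (2.7 - 1)/(-3 - 1) × (2.7 - 3)/(-3 - 3) × (2.7 - 5)/(-3 - 5) = 0.011302
L_1(2.7) = (2.7 - (-3))/(-1 - (-3)) × (2.7 - 1)/(-1 - 1) × (2.7 - 3)/(-1 - 3) × (2.7 - 5)/(-1 - 5) = -0.069647
L_2(2.7) = (2.7 - (-3))/(1 - (-3)) × (2.7 - (-1))/(1 - (-1)) × (2.7 - 3)/(1 - 3) × (2.7 - 5)/(1 - 5) = 0.227377
L_3(2.7) = (2.7 - (-3))/(3 - (-3)) × (2.7 - (-1))/(3 - (-1)) × (2.7 - 1)/(3 - 1) × (2.7 - 5)/(3 - 5) = 0.858978
L_4(2.7) = (2.7 - (-3))/(5 - (-3)) × (2.7 - (-1))/(5 - (-1)) × (2.7 - 1)/(5 - 1) × (2.7 - 3)/(5 - 3) = -0.028010

P(2.7) = 21×L_0(2.7) + 23×L_1(2.7) + 24×L_2(2.7) + (-14)×L_3(2.7) + (-10)×L_4(2.7)
P(2.7) = -7.653084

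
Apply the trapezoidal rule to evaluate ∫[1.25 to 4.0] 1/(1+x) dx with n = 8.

f(x) = 1/(1+x)
a = 1.25, b = 4.0, n = 8
h = (b - a)/n = 0.343750

Trapezoidal rule: (h/2)[f(x₀) + 2f(x₁) + 2f(x₂) + ... + f(xₙ)]

x_0 = 1.2500, f(x_0) = 0.444444, coefficient = 1
x_1 = 1.5938, f(x_1) = 0.385542, coefficient = 2
x_2 = 1.9375, f(x_2) = 0.340426, coefficient = 2
x_3 = 2.2812, f(x_3) = 0.304762, coefficient = 2
x_4 = 2.6250, f(x_4) = 0.275862, coefficient = 2
x_5 = 2.9688, f(x_5) = 0.251969, coefficient = 2
x_6 = 3.3125, f(x_6) = 0.231884, coefficient = 2
x_7 = 3.6562, f(x_7) = 0.214765, coefficient = 2
x_8 = 4.0000, f(x_8) = 0.200000, coefficient = 1

I ≈ (0.343750/2) × 4.654863 = 0.800055
Exact value: 0.798508
Error: 0.001547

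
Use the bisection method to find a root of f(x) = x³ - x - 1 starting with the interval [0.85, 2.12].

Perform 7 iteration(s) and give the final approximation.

f(x) = x³ - x - 1
Initial interval: [0.85, 2.12]

Iteration 1:
  c_1 = (0.850000 + 2.120000)/2 = 1.485000
  f(c_1) = f(1.485000) = 0.789759
  f(a) × f(c) < 0, new interval: [0.850000, 1.485000]
Iteration 2:
  c_2 = (0.850000 + 1.485000)/2 = 1.167500
  f(c_2) = f(1.167500) = -0.576132
  f(a) × f(c) ≥ 0, new interval: [1.167500, 1.485000]
Iteration 3:
  c_3 = (1.167500 + 1.485000)/2 = 1.326250
  f(c_3) = f(1.326250) = 0.006543
  f(a) × f(c) < 0, new interval: [1.167500, 1.326250]
Iteration 4:
  c_4 = (1.167500 + 1.326250)/2 = 1.246875
  f(c_4) = f(1.246875) = -0.308362
  f(a) × f(c) ≥ 0, new interval: [1.246875, 1.326250]
Iteration 5:
  c_5 = (1.246875 + 1.326250)/2 = 1.286563
  f(c_5) = f(1.286563) = -0.156989
  f(a) × f(c) ≥ 0, new interval: [1.286563, 1.326250]
Iteration 6:
  c_6 = (1.286563 + 1.326250)/2 = 1.306406
  f(c_6) = f(1.306406) = -0.076766
  f(a) × f(c) ≥ 0, new interval: [1.306406, 1.326250]
Iteration 7:
  c_7 = (1.306406 + 1.326250)/2 = 1.316328
  f(c_7) = f(1.316328) = -0.035500
  f(a) × f(c) ≥ 0, new interval: [1.316328, 1.326250]

After 7 iteration(s), the approximation is c_7 = 1.316328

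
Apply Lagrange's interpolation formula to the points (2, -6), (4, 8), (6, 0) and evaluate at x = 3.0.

Lagrange interpolation formula:
P(x) = Σ yᵢ × Lᵢ(x)
where Lᵢ(x) = Π_{j≠i} (x - xⱼ)/(xᵢ - xⱼ)

L_0(3.0) = (3.0 - 4)/(2 - 4) × (3.0 - 6)/(2 - 6) = 0.375000
L_1(3.0) = (3.0 - 2)/(4 - 2) × (3.0 - 6)/(4 - 6) = 0.750000
L_2(3.0) = (3.0 - 2)/(6 - 2) × (3.0 - 4)/(6 - 4) = -0.125000

P(3.0) = (-6)×L_0(3.0) + 8×L_1(3.0) + 0×L_2(3.0)
P(3.0) = 3.750000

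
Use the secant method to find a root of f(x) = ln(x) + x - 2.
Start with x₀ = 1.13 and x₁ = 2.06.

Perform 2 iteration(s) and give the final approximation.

f(x) = ln(x) + x - 2
x₀ = 1.13, x₁ = 2.06

Secant formula: x_{n+1} = x_n - f(x_n)(x_n - x_{n-1})/(f(x_n) - f(x_{n-1}))

Iteration 1:
  f(1.130000) = -0.747782
  f(2.060000) = 0.782706
  x_2 = 2.060000 - 0.782706×(2.060000 - 1.130000)/(0.782706 - (-0.747782))
       = 1.584389
Iteration 2:
  f(2.060000) = 0.782706
  f(1.584389) = 0.044588
  x_3 = 1.584389 - 0.044588×(1.584389 - 2.060000)/(0.044588 - 0.782706)
       = 1.555659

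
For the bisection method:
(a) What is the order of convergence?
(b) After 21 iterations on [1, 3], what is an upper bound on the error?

(a) Bisection has linear (order 1) convergence; the error is halved each step.

(b) Error bound = (b-a)/2^n = (3 - 1)/2^{21}
    = 2/2^{21}

(a) 1 (linear); (b) error ≤ 9.54e-07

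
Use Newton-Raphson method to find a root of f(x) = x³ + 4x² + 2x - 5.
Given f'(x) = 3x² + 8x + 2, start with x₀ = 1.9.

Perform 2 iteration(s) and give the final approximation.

f(x) = x³ + 4x² + 2x - 5
f'(x) = 3x² + 8x + 2
x₀ = 1.9

Newton-Raphson formula: x_{n+1} = x_n - f(x_n)/f'(x_n)

Iteration 1:
  f(1.900000) = 20.099000
  f'(1.900000) = 28.030000
  x_1 = 1.900000 - 20.099000/28.030000 = 1.182947
Iteration 2:
  f(1.182947) = 4.618719
  f'(1.182947) = 15.661664
  x_2 = 1.182947 - 4.618719/15.661664 = 0.888041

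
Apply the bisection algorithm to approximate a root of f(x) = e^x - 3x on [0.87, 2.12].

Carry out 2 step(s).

f(x) = e^x - 3x
Initial interval: [0.87, 2.12]

Iteration 1:
  c_1 = (0.870000 + 2.120000)/2 = 1.495000
  f(c_1) = f(1.495000) = -0.025663
  f(a) × f(c) ≥ 0, new interval: [1.495000, 2.120000]
Iteration 2:
  c_2 = (1.495000 + 2.120000)/2 = 1.807500
  f(c_2) = f(1.807500) = 0.672690
  f(a) × f(c) < 0, new interval: [1.495000, 1.807500]

After 2 iteration(s), the approximation is c_2 = 1.807500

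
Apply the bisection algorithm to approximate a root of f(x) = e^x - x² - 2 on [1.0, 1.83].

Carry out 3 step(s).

f(x) = e^x - x² - 2
Initial interval: [1.0, 1.83]

Iteration 1:
  c_1 = (1.000000 + 1.830000)/2 = 1.415000
  f(c_1) = f(1.415000) = 0.114261
  f(a) × f(c) < 0, new interval: [1.000000, 1.415000]
Iteration 2:
  c_2 = (1.000000 + 1.415000)/2 = 1.207500
  f(c_2) = f(1.207500) = -0.112945
  f(a) × f(c) ≥ 0, new interval: [1.207500, 1.415000]
Iteration 3:
  c_3 = (1.207500 + 1.415000)/2 = 1.311250
  f(c_3) = f(1.311250) = -0.008567
  f(a) × f(c) ≥ 0, new interval: [1.311250, 1.415000]

After 3 iteration(s), the approximation is c_3 = 1.311250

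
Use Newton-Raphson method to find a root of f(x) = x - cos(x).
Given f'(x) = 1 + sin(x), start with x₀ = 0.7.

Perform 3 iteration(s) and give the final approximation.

f(x) = x - cos(x)
f'(x) = 1 + sin(x)
x₀ = 0.7

Newton-Raphson formula: x_{n+1} = x_n - f(x_n)/f'(x_n)

Iteration 1:
  f(0.700000) = -0.064842
  f'(0.700000) = 1.644218
  x_1 = 0.700000 - (-0.064842)/1.644218 = 0.739436
Iteration 2:
  f(0.739436) = 0.000588
  f'(0.739436) = 1.673872
  x_2 = 0.739436 - 0.000588/1.673872 = 0.739085
Iteration 3:
  f(0.739085) = 0.000000
  f'(0.739085) = 1.673612
  x_3 = 0.739085 - 0.000000/1.673612 = 0.739085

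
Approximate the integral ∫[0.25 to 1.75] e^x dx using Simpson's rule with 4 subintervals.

f(x) = e^x
a = 0.25, b = 1.75, n = 4
h = (b - a)/n = 0.375000

Simpson's rule: (h/3)[f(x₀) + 4f(x₁) + 2f(x₂) + ... + f(xₙ)]

x_0 = 0.2500, f(x_0) = 1.284025, coefficient = 1
x_1 = 0.6250, f(x_1) = 1.868246, coefficient = 4
x_2 = 1.0000, f(x_2) = 2.718282, coefficient = 2
x_3 = 1.3750, f(x_3) = 3.955077, coefficient = 4
x_4 = 1.7500, f(x_4) = 5.754603, coefficient = 1

I ≈ (0.375000/3) × 35.768482 = 4.471060
Exact value: 4.470577
Error: 0.000483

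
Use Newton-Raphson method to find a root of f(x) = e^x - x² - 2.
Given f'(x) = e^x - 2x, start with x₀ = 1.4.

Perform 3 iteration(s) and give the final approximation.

f(x) = e^x - x² - 2
f'(x) = e^x - 2x
x₀ = 1.4

Newton-Raphson formula: x_{n+1} = x_n - f(x_n)/f'(x_n)

Iteration 1:
  f(1.400000) = 0.095200
  f'(1.400000) = 1.255200
  x_1 = 1.400000 - 0.095200/1.255200 = 1.324156
Iteration 2:
  f(1.324156) = 0.005622
  f'(1.324156) = 1.110699
  x_2 = 1.324156 - 0.005622/1.110699 = 1.319094
Iteration 3:
  f(1.319094) = 0.000022
  f'(1.319094) = 1.101843
  x_3 = 1.319094 - 0.000022/1.101843 = 1.319074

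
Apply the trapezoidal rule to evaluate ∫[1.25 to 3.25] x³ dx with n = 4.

f(x) = x³
a = 1.25, b = 3.25, n = 4
h = (b - a)/n = 0.500000

Trapezoidal rule: (h/2)[f(x₀) + 2f(x₁) + 2f(x₂) + ... + f(xₙ)]

x_0 = 1.2500, f(x_0) = 1.953125, coefficient = 1
x_1 = 1.7500, f(x_1) = 5.359375, coefficient = 2
x_2 = 2.2500, f(x_2) = 11.390625, coefficient = 2
x_3 = 2.7500, f(x_3) = 20.796875, coefficient = 2
x_4 = 3.2500, f(x_4) = 34.328125, coefficient = 1

I ≈ (0.500000/2) × 111.375000 = 27.843750
Exact value: 27.281250
Error: 0.562500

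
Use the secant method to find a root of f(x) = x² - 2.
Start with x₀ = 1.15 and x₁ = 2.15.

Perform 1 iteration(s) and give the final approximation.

f(x) = x² - 2
x₀ = 1.15, x₁ = 2.15

Secant formula: x_{n+1} = x_n - f(x_n)(x_n - x_{n-1})/(f(x_n) - f(x_{n-1}))

Iteration 1:
  f(1.150000) = -0.677500
  f(2.150000) = 2.622500
  x_2 = 2.150000 - 2.622500×(2.150000 - 1.150000)/(2.622500 - (-0.677500))
       = 1.355303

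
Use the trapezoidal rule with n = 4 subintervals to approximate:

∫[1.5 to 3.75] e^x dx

f(x) = e^x
a = 1.5, b = 3.75, n = 4
h = (b - a)/n = 0.562500

Trapezoidal rule: (h/2)[f(x₀) + 2f(x₁) + 2f(x₂) + ... + f(xₙ)]

x_0 = 1.5000, f(x_0) = 4.481689, coefficient = 1
x_1 = 2.0625, f(x_1) = 7.865609, coefficient = 2
x_2 = 2.6250, f(x_2) = 13.804574, coefficient = 2
x_3 = 3.1875, f(x_3) = 24.227782, coefficient = 2
x_4 = 3.7500, f(x_4) = 42.521082, coefficient = 1

I ≈ (0.562500/2) × 138.798702 = 39.037135
Exact value: 38.039393
Error: 0.997742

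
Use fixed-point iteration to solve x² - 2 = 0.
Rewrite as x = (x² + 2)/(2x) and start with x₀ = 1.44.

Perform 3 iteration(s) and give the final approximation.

Equation: x² - 2 = 0
Fixed-point form: x = (x² + 2)/(2x)
x₀ = 1.44

x_1 = g(1.440000) = 1.414444
x_2 = g(1.414444) = 1.414214
x_3 = g(1.414214) = 1.414214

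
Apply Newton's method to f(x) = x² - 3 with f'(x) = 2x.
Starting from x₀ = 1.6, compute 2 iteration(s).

f(x) = x² - 3
f'(x) = 2x
x₀ = 1.6

Newton-Raphson formula: x_{n+1} = x_n - f(x_n)/f'(x_n)

Iteration 1:
  f(1.600000) = -0.440000
  f'(1.600000) = 3.200000
  x_1 = 1.600000 - (-0.440000)/3.200000 = 1.737500
Iteration 2:
  f(1.737500) = 0.018906
  f'(1.737500) = 3.475000
  x_2 = 1.737500 - 0.018906/3.475000 = 1.732059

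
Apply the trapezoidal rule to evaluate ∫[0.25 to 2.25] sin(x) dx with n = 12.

f(x) = sin(x)
a = 0.25, b = 2.25, n = 12
h = (b - a)/n = 0.166667

Trapezoidal rule: (h/2)[f(x₀) + 2f(x₁) + 2f(x₂) + ... + f(xₙ)]

x_0 = 0.2500, f(x_0) = 0.247404, coefficient = 1
x_1 = 0.4167, f(x_1) = 0.404715, coefficient = 2
x_2 = 0.5833, f(x_2) = 0.550809, coefficient = 2
x_3 = 0.7500, f(x_3) = 0.681639, coefficient = 2
x_4 = 0.9167, f(x_4) = 0.793578, coefficient = 2
x_5 = 1.0833, f(x_5) = 0.883524, coefficient = 2
x_6 = 1.2500, f(x_6) = 0.948985, coefficient = 2
x_7 = 1.4167, f(x_7) = 0.988146, coefficient = 2
x_8 = 1.5833, f(x_8) = 0.999921, coefficient = 2
x_9 = 1.7500, f(x_9) = 0.983986, coefficient = 2
x_10 = 1.9167, f(x_10) = 0.940781, coefficient = 2
x_11 = 2.0833, f(x_11) = 0.871503, coefficient = 2
x_12 = 2.2500, f(x_12) = 0.778073, coefficient = 1

I ≈ (0.166667/2) × 19.120648 = 1.593387
Exact value: 1.597086
Error: 0.003699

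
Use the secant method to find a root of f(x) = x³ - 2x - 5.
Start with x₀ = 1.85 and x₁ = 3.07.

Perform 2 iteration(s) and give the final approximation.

f(x) = x³ - 2x - 5
x₀ = 1.85, x₁ = 3.07

Secant formula: x_{n+1} = x_n - f(x_n)(x_n - x_{n-1})/(f(x_n) - f(x_{n-1}))

Iteration 1:
  f(1.850000) = -2.368375
  f(3.070000) = 17.794443
  x_2 = 3.070000 - 17.794443×(3.070000 - 1.850000)/(17.794443 - (-2.368375))
       = 1.993304
Iteration 2:
  f(3.070000) = 17.794443
  f(1.993304) = -1.066689
  x_3 = 1.993304 - (-1.066689)×(1.993304 - 3.070000)/(-1.066689 - 17.794443)
       = 2.054197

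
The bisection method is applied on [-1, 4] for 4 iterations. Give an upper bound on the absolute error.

Bisection error bound: |error| ≤ (b-a)/2^n
|error| ≤ (4 - (-1))/2^4 = 5/2^4
|error| ≤ 0.3125000000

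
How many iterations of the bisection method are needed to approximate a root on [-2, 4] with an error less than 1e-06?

We need (b-a)/2^n ≤ 1e-06
(4 - (-2))/2^n ≤ 1e-06
6/2^n ≤ 1e-06
2^n ≥ 6000000
n ≥ log₂(6000000) = 22.52
n ≥ 23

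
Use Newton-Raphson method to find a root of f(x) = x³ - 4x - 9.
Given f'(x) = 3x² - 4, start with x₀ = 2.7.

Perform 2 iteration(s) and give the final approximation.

f(x) = x³ - 4x - 9
f'(x) = 3x² - 4
x₀ = 2.7

Newton-Raphson formula: x_{n+1} = x_n - f(x_n)/f'(x_n)

Iteration 1:
  f(2.700000) = -0.117000
  f'(2.700000) = 17.870000
  x_1 = 2.700000 - (-0.117000)/17.870000 = 2.706547
Iteration 2:
  f(2.706547) = 0.000348
  f'(2.706547) = 17.976195
  x_2 = 2.706547 - 0.000348/17.976195 = 2.706528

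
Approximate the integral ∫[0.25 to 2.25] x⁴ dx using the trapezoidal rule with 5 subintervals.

f(x) = x⁴
a = 0.25, b = 2.25, n = 5
h = (b - a)/n = 0.400000

Trapezoidal rule: (h/2)[f(x₀) + 2f(x₁) + 2f(x₂) + ... + f(xₙ)]

x_0 = 0.2500, f(x_0) = 0.003906, coefficient = 1
x_1 = 0.6500, f(x_1) = 0.178506, coefficient = 2
x_2 = 1.0500, f(x_2) = 1.215506, coefficient = 2
x_3 = 1.4500, f(x_3) = 4.420506, coefficient = 2
x_4 = 1.8500, f(x_4) = 11.713506, coefficient = 2
x_5 = 2.2500, f(x_5) = 25.628906, coefficient = 1

I ≈ (0.400000/2) × 60.688863 = 12.137773
Exact value: 11.532812
Error: 0.604960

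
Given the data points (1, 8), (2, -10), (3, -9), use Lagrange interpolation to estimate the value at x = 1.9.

Lagrange interpolation formula:
P(x) = Σ yᵢ × Lᵢ(x)
where Lᵢ(x) = Π_{j≠i} (x - xⱼ)/(xᵢ - xⱼ)

L_0(1.9) = (1.9 - 2)/(1 - 2) × (1.9 - 3)/(1 - 3) = 0.055000
L_1(1.9) = (1.9 - 1)/(2 - 1) × (1.9 - 3)/(2 - 3) = 0.990000
L_2(1.9) = (1.9 - 1)/(3 - 1) × (1.9 - 2)/(3 - 2) = -0.045000

P(1.9) = 8×L_0(1.9) + (-10)×L_1(1.9) + (-9)×L_2(1.9)
P(1.9) = -9.055000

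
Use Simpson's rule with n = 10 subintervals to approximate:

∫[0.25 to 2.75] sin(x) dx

f(x) = sin(x)
a = 0.25, b = 2.75, n = 10
h = (b - a)/n = 0.250000

Simpson's rule: (h/3)[f(x₀) + 4f(x₁) + 2f(x₂) + ... + f(xₙ)]

x_0 = 0.2500, f(x_0) = 0.247404, coefficient = 1
x_1 = 0.5000, f(x_1) = 0.479426, coefficient = 4
x_2 = 0.7500, f(x_2) = 0.681639, coefficient = 2
x_3 = 1.0000, f(x_3) = 0.841471, coefficient = 4
x_4 = 1.2500, f(x_4) = 0.948985, coefficient = 2
x_5 = 1.5000, f(x_5) = 0.997495, coefficient = 4
x_6 = 1.7500, f(x_6) = 0.983986, coefficient = 2
x_7 = 2.0000, f(x_7) = 0.909297, coefficient = 4
x_8 = 2.2500, f(x_8) = 0.778073, coefficient = 2
x_9 = 2.5000, f(x_9) = 0.598472, coefficient = 4
x_10 = 2.7500, f(x_10) = 0.381661, coefficient = 1

I ≈ (0.250000/3) × 22.719074 = 1.893256
Exact value: 1.893215
Error: 0.000041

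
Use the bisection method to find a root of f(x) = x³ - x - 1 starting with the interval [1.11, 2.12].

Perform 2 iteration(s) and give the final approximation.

f(x) = x³ - x - 1
Initial interval: [1.11, 2.12]

Iteration 1:
  c_1 = (1.110000 + 2.120000)/2 = 1.615000
  f(c_1) = f(1.615000) = 1.597283
  f(a) × f(c) < 0, new interval: [1.110000, 1.615000]
Iteration 2:
  c_2 = (1.110000 + 1.615000)/2 = 1.362500
  f(c_2) = f(1.362500) = 0.166854
  f(a) × f(c) < 0, new interval: [1.110000, 1.362500]

After 2 iteration(s), the approximation is c_2 = 1.362500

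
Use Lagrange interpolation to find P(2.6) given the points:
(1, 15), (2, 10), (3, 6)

Lagrange interpolation formula:
P(x) = Σ yᵢ × Lᵢ(x)
where Lᵢ(x) = Π_{j≠i} (x - xⱼ)/(xᵢ - xⱼ)

L_0(2.6) = (2.6 - 2)/(1 - 2) × (2.6 - 3)/(1 - 3) = -0.120000
L_1(2.6) = (2.6 - 1)/(2 - 1) × (2.6 - 3)/(2 - 3) = 0.640000
L_2(2.6) = (2.6 - 1)/(3 - 1) × (2.6 - 2)/(3 - 2) = 0.480000

P(2.6) = 15×L_0(2.6) + 10×L_1(2.6) + 6×L_2(2.6)
P(2.6) = 7.480000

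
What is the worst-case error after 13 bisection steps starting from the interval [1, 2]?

Bisection error bound: |error| ≤ (b-a)/2^n
|error| ≤ (2 - 1)/2^13 = 1/2^13
|error| ≤ 0.0001220703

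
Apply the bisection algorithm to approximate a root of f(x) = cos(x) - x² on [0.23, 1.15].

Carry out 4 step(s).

f(x) = cos(x) - x²
Initial interval: [0.23, 1.15]

Iteration 1:
  c_1 = (0.230000 + 1.150000)/2 = 0.690000
  f(c_1) = f(0.690000) = 0.295146
  f(a) × f(c) ≥ 0, new interval: [0.690000, 1.150000]
Iteration 2:
  c_2 = (0.690000 + 1.150000)/2 = 0.920000
  f(c_2) = f(0.920000) = -0.240580
  f(a) × f(c) < 0, new interval: [0.690000, 0.920000]
Iteration 3:
  c_3 = (0.690000 + 0.920000)/2 = 0.805000
  f(c_3) = f(0.805000) = 0.045086
  f(a) × f(c) ≥ 0, new interval: [0.805000, 0.920000]
Iteration 4:
  c_4 = (0.805000 + 0.920000)/2 = 0.862500
  f(c_4) = f(0.862500) = -0.093365
  f(a) × f(c) < 0, new interval: [0.805000, 0.862500]

After 4 iteration(s), the approximation is c_4 = 0.862500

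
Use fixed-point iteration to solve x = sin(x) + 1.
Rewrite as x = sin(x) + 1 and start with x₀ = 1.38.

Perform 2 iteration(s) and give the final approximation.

Equation: x = sin(x) + 1
Fixed-point form: x = sin(x) + 1
x₀ = 1.38

x_1 = g(1.380000) = 1.981854
x_2 = g(1.981854) = 1.916699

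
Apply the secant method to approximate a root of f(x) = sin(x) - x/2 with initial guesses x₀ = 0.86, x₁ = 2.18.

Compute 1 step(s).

f(x) = sin(x) - x/2
x₀ = 0.86, x₁ = 2.18

Secant formula: x_{n+1} = x_n - f(x_n)(x_n - x_{n-1})/(f(x_n) - f(x_{n-1}))

Iteration 1:
  f(0.860000) = 0.327843
  f(2.180000) = -0.269896
  x_2 = 2.180000 - (-0.269896)×(2.180000 - 0.860000)/(-0.269896 - 0.327843)
       = 1.583982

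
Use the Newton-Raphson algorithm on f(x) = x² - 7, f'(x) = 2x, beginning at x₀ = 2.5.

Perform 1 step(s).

f(x) = x² - 7
f'(x) = 2x
x₀ = 2.5

Newton-Raphson formula: x_{n+1} = x_n - f(x_n)/f'(x_n)

Iteration 1:
  f(2.500000) = -0.750000
  f'(2.500000) = 5.000000
  x_1 = 2.500000 - (-0.750000)/5.000000 = 2.650000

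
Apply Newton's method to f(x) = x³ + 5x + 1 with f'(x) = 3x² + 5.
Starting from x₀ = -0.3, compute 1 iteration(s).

f(x) = x³ + 5x + 1
f'(x) = 3x² + 5
x₀ = -0.3

Newton-Raphson formula: x_{n+1} = x_n - f(x_n)/f'(x_n)

Iteration 1:
  f(-0.300000) = -0.527000
  f'(-0.300000) = 5.270000
  x_1 = -0.300000 - (-0.527000)/5.270000 = -0.200000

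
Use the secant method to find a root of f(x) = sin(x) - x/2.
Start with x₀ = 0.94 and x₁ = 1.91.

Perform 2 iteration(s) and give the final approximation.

f(x) = sin(x) - x/2
x₀ = 0.94, x₁ = 1.91

Secant formula: x_{n+1} = x_n - f(x_n)(x_n - x_{n-1})/(f(x_n) - f(x_{n-1}))

Iteration 1:
  f(0.940000) = 0.337558
  f(1.910000) = -0.011980
  x_2 = 1.910000 - (-0.011980)×(1.910000 - 0.940000)/(-0.011980 - 0.337558)
       = 1.876754
Iteration 2:
  f(1.910000) = -0.011980
  f(1.876754) = 0.015182
  x_3 = 1.876754 - 0.015182×(1.876754 - 1.910000)/(0.015182 - (-0.011980))
       = 1.895337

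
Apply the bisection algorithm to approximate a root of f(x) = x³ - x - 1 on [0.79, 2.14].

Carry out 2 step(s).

f(x) = x³ - x - 1
Initial interval: [0.79, 2.14]

Iteration 1:
  c_1 = (0.790000 + 2.140000)/2 = 1.465000
  f(c_1) = f(1.465000) = 0.679220
  f(a) × f(c) < 0, new interval: [0.790000, 1.465000]
Iteration 2:
  c_2 = (0.790000 + 1.465000)/2 = 1.127500
  f(c_2) = f(1.127500) = -0.694159
  f(a) × f(c) ≥ 0, new interval: [1.127500, 1.465000]

After 2 iteration(s), the approximation is c_2 = 1.127500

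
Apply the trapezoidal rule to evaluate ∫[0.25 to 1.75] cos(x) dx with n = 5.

f(x) = cos(x)
a = 0.25, b = 1.75, n = 5
h = (b - a)/n = 0.300000

Trapezoidal rule: (h/2)[f(x₀) + 2f(x₁) + 2f(x₂) + ... + f(xₙ)]

x_0 = 0.2500, f(x_0) = 0.968912, coefficient = 1
x_1 = 0.5500, f(x_1) = 0.852525, coefficient = 2
x_2 = 0.8500, f(x_2) = 0.659983, coefficient = 2
x_3 = 1.1500, f(x_3) = 0.408487, coefficient = 2
x_4 = 1.4500, f(x_4) = 0.120503, coefficient = 2
x_5 = 1.7500, f(x_5) = -0.178246, coefficient = 1

I ≈ (0.300000/2) × 4.873662 = 0.731049
Exact value: 0.736582
Error: 0.005533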